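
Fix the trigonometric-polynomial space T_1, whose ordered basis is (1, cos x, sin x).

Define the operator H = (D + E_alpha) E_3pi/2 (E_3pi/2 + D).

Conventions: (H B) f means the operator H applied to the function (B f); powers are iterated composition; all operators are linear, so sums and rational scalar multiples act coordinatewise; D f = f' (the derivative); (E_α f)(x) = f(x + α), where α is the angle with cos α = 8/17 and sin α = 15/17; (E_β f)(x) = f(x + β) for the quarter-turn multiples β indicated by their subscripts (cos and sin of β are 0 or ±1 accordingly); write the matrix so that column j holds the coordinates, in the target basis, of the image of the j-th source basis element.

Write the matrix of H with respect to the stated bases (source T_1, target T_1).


image of 1: 1
image of cos x: 0
image of sin x: 0
each image's coordinates form column j of the matrix

the matrix is [[1, 0, 0]; [0, 0, 0]; [0, 0, 0]] (rows listed top to bottom)


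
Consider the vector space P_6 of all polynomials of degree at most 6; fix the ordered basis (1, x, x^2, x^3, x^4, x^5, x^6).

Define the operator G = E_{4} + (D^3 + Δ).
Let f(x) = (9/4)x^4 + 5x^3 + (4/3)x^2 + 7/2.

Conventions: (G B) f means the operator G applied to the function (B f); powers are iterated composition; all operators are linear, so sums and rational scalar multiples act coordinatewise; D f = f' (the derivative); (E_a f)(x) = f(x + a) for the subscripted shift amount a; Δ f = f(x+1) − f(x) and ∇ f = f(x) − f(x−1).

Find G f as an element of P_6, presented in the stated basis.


the image equals g(x) = (9/4)x^4 + 50x^3 + (1835/6)x^2 + (2722/3)x + 11513/12

E_{4} f = (9/4)x^4 + 41x^3 + (832/3)x^2 + (2480/3)x + 5525/6
D f = 9x^3 + 15x^2 + (8/3)x
D D f = 27x^2 + 30x + 8/3
D D D f = 54x + 30
Δ f = 9x^3 + (57/2)x^2 + (80/3)x + 103/12
(D^3 + Δ) f = 9x^3 + (57/2)x^2 + (242/3)x + 463/12
(E_{4} + (D^3 + Δ)) f = (9/4)x^4 + 50x^3 + (1835/6)x^2 + (2722/3)x + 11513/12


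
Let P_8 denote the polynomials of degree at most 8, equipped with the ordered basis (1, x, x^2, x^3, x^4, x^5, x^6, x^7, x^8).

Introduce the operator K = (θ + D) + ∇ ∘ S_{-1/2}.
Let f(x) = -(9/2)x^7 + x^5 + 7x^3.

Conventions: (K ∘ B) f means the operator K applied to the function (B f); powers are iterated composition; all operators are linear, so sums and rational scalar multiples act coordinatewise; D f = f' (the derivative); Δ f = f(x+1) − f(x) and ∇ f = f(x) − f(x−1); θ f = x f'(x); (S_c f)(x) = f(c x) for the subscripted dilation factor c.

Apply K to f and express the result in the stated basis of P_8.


θ f = -(63/2)x^7 + 5x^5 + 21x^3
D f = -(63/2)x^6 + 5x^4 + 21x^2
(θ + D) f = -(63/2)x^7 - (63/2)x^6 + 5x^5 + 5x^4 + 21x^3 + 21x^2
S_{-1/2} f = (9/256)x^7 - (1/32)x^5 - (7/8)x^3
∇ S_{-1/2} f = (63/256)x^6 - (189/256)x^5 + (275/256)x^4 - (235/256)x^3 - (563/256)x^2 + (649/256)x - 223/256
((θ + D) + ∇ ∘ S_{-1/2}) f = -(63/2)x^7 - (8001/256)x^6 + (1091/256)x^5 + (1555/256)x^4 + (5141/256)x^3 + (4813/256)x^2 + (649/256)x - 223/256

the result is g(x) = -(63/2)x^7 - (8001/256)x^6 + (1091/256)x^5 + (1555/256)x^4 + (5141/256)x^3 + (4813/256)x^2 + (649/256)x - 223/256


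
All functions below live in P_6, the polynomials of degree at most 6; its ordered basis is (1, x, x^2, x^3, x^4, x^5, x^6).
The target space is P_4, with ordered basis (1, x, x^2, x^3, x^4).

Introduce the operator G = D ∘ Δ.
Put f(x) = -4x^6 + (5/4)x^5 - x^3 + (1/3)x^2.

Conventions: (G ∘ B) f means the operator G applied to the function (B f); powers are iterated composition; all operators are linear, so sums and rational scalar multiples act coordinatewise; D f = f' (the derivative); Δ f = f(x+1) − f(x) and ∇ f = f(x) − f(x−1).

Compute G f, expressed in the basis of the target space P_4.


g(x) = -120x^4 - 215x^3 - (405/2)x^2 - 101x - 241/12

Δ f = -24x^5 - (215/4)x^4 - (135/2)x^3 - (101/2)x^2 - (241/12)x - 41/12
D Δ f = -120x^4 - 215x^3 - (405/2)x^2 - 101x - 241/12


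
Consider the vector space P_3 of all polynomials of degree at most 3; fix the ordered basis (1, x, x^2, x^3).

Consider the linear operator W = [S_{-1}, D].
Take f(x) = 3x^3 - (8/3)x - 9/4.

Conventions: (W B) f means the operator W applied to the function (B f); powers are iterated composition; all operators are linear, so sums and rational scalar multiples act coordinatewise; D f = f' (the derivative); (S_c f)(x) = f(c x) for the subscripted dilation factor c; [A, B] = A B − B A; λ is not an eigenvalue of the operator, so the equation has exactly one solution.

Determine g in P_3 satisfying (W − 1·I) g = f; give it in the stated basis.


the image equals g(x) = -3x^3 - 18x^2 + (224/3)x + 1819/12

write g with unknown coordinates in the stated basis and equate coefficients in (W − 1·I) g = f
solving from the highest basis element down gives g = -3x^3 - 18x^2 + (224/3)x + 1819/12
check: W g = -18x^2 + 72x + 448/3
so W g − 1·g = 3x^3 - (8/3)x - 9/4 = f ✓


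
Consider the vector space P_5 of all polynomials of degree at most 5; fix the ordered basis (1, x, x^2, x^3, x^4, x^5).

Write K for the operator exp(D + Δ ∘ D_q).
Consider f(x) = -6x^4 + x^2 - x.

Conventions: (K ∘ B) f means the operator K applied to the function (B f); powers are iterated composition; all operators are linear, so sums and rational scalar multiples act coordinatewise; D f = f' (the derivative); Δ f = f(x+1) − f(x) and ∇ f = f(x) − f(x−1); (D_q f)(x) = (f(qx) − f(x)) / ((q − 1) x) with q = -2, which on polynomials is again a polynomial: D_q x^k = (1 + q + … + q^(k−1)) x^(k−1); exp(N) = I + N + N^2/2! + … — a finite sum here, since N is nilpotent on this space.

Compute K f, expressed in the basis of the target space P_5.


order-1 term: -24x^3 + 90x^2 + 92x + 28
order-2 term: -36x^2 + 18x - 35
order-3 term: -24x + 18
order-4 term: -6
the series for exp(D + Δ ∘ D_q) f terminates at order 4
exp(D + Δ ∘ D_q) f = -6x^4 - 24x^3 + 55x^2 + 85x + 5

the result is g(x) = -6x^4 - 24x^3 + 55x^2 + 85x + 5


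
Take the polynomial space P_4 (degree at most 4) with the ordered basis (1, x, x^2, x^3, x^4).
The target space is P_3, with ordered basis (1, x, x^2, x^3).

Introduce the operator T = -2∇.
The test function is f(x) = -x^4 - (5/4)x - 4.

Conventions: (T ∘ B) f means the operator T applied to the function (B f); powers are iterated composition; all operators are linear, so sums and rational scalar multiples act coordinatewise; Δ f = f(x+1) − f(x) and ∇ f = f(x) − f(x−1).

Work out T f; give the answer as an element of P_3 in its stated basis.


∇ f = -4x^3 + 6x^2 - 4x - 1/4
(-2∇) f = 8x^3 - 12x^2 + 8x + 1/2

the result is g(x) = 8x^3 - 12x^2 + 8x + 1/2


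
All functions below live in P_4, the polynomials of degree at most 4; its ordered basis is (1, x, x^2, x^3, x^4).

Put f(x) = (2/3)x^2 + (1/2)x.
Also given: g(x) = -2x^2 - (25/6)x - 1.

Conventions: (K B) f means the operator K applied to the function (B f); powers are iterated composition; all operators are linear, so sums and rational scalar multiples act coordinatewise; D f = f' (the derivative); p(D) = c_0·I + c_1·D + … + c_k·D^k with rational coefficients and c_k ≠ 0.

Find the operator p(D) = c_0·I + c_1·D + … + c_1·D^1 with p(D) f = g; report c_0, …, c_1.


D^0 f = (2/3)x^2 + (1/2)x
D^1 f = (4/3)x + 1/2
matching coefficients of g against c_0 f + c_1 Df + … from the top degree down determines the c_i
solution: c_0 = -3, c_1 = -2

c_0 = -3, c_1 = -2


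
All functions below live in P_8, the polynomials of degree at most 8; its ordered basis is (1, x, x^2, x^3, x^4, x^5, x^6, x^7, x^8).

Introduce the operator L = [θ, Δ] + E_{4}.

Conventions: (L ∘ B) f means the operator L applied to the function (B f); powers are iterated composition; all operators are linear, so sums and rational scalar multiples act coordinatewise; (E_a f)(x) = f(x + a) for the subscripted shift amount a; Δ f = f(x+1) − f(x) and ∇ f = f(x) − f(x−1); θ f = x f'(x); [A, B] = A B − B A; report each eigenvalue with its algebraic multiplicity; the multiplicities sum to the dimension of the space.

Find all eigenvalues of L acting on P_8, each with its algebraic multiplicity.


λ = 1 (multiplicity 9)

image of 1: 1
image of x: x + 3
image of x^2: x^2 + 6x + 14
image of x^3: x^3 + 9x^2 + 42x + 61
image of x^4: x^4 + 12x^3 + 84x^2 + 244x + 252
image of x^5: x^5 + 15x^4 + 140x^3 + 610x^2 + 1260x + 1019
image of x^6: x^6 + 18x^5 + 210x^4 + 1220x^3 + 3780x^2 + 6114x + 4090
image of x^7: x^7 + 21x^6 + 294x^5 + 2135x^4 + 8820x^3 + 21399x^2 + 28630x + 16377
image of x^8: x^8 + 24x^7 + 392x^6 + 3416x^5 + 17640x^4 + 57064x^3 + 114520x^2 + 131016x + 65528
the matrix is upper triangular; its diagonal is (1, 1, 1, 1, 1, 1, 1, 1, 1)
for a triangular matrix the eigenvalues are the diagonal entries, with algebraic multiplicity their repetition count


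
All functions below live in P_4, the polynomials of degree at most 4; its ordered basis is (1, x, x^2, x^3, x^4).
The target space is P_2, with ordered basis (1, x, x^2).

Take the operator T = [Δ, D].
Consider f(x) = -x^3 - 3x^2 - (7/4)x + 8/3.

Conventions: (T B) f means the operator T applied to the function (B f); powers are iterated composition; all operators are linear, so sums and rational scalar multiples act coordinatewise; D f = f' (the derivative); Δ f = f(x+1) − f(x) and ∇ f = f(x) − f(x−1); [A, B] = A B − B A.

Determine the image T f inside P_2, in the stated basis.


D f = -3x^2 - 6x - 7/4
Δ D f = -6x - 9
Δ f = -3x^2 - 9x - 23/4
D Δ f = -6x - 9
[Δ, D] f = 0

the result is g(x) = 0


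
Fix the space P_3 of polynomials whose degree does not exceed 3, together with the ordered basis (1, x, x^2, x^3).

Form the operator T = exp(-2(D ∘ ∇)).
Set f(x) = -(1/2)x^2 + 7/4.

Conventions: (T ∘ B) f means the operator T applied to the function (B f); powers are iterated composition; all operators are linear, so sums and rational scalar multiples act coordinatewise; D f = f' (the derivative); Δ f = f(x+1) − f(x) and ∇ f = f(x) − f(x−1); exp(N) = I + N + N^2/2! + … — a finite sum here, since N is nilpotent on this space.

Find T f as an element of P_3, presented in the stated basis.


order-1 term: 2
the series for exp(-2(D ∘ ∇)) f terminates at order 1
exp(-2(D ∘ ∇)) f = -(1/2)x^2 + 15/4

the image equals g(x) = -(1/2)x^2 + 15/4


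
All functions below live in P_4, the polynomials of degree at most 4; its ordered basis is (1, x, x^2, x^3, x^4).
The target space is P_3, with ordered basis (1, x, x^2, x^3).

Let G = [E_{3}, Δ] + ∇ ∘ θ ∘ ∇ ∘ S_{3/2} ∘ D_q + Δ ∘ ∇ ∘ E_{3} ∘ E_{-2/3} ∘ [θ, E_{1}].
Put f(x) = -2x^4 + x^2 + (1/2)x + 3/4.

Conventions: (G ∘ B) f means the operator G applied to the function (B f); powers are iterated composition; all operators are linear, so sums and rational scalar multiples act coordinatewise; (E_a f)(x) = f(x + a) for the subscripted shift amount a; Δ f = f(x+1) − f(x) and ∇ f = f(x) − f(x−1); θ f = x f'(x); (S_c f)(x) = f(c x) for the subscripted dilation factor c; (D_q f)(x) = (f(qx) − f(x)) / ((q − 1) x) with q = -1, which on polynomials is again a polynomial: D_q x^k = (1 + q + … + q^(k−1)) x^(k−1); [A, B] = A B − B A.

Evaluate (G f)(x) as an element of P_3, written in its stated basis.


the result is g(x) = 48x + 160

Δ f = -8x^3 - 12x^2 - 6x - 1/2
E_{3} Δ f = -8x^3 - 84x^2 - 294x - 685/2
E_{3} f = -2x^4 - 24x^3 - 107x^2 - (419/2)x - 603/4
Δ E_{3} f = -8x^3 - 84x^2 - 294x - 685/2
[E_{3}, Δ] f = 0
D_q f = 1/2
S_{3/2} D_q f = 1/2
∇ S_{3/2} D_q f = 0
θ (∇ ∘ S_{3/2} ∘ D_q) f = 0
∇ θ (∇ ∘ S_{3/2} ∘ D_q) f = 0
E_{1} f = -2x^4 - 8x^3 - 11x^2 - (11/2)x + 1/4
θ E_{1} f = -8x^4 - 24x^3 - 22x^2 - (11/2)x
θ f = -8x^4 + 2x^2 + (1/2)x
E_{1} θ f = -8x^4 - 32x^3 - 46x^2 - (55/2)x - 11/2
[θ, E_{1}] f = 8x^3 + 24x^2 + 22x + 11/2
E_{-2/3} [θ, E_{1}] f = 8x^3 + 8x^2 + (2/3)x - 47/54
E_{3} E_{-2/3} [θ, E_{1}] f = 8x^3 + 80x^2 + (794/3)x + 15613/54
∇ (E_{3} ∘ E_{-2/3}) [θ, E_{1}] f = 24x^2 + 136x + 578/3
Δ ∇ (E_{3} ∘ E_{-2/3}) [θ, E_{1}] f = 48x + 160
([E_{3}, Δ] + ∇ ∘ θ ∘ ∇ ∘ S_{3/2} ∘ D_q + Δ ∘ ∇ ∘ E_{3} ∘ E_{-2/3} ∘ [θ, E_{1}]) f = 48x + 160


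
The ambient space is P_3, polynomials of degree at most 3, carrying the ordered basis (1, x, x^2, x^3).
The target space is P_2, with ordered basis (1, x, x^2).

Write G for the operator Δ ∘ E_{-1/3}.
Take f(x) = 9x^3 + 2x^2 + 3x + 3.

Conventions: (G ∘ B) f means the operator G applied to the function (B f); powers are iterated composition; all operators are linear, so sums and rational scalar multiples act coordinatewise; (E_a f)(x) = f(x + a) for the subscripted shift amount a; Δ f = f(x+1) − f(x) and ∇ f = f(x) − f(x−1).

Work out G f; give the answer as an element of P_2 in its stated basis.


the image equals g(x) = 27x^2 + 13x + 20/3

E_{-1/3} f = 9x^3 - 7x^2 + (14/3)x + 17/9
Δ E_{-1/3} f = 27x^2 + 13x + 20/3


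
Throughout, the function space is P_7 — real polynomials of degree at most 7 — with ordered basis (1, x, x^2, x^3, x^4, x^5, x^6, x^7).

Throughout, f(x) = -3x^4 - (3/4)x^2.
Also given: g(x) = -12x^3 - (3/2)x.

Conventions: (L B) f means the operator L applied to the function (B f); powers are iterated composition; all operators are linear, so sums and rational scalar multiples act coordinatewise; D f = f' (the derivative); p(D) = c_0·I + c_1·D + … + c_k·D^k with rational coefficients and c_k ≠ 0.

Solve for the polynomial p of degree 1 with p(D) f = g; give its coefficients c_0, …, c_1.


c_0 = 0, c_1 = 1

D^0 f = -3x^4 - (3/4)x^2
D^1 f = -12x^3 - (3/2)x
matching coefficients of g against c_0 f + c_1 Df + … from the top degree down determines the c_i
solution: c_0 = 0, c_1 = 1


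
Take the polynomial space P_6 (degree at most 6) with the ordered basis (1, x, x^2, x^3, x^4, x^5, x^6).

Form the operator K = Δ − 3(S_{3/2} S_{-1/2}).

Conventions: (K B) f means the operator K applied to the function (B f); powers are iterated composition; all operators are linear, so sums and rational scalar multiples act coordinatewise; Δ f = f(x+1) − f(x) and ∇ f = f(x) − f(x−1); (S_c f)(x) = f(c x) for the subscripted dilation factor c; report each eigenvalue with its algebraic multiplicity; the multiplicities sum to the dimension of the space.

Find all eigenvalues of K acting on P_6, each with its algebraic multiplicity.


λ = -3 (multiplicity 1), λ = -27/16 (multiplicity 1), λ = -243/256 (multiplicity 1), λ = -2187/4096 (multiplicity 1), λ = 729/1024 (multiplicity 1), λ = 81/64 (multiplicity 1), λ = 9/4 (multiplicity 1)

image of 1: -3
image of x: (9/4)x + 1
image of x^2: -(27/16)x^2 + 2x + 1
image of x^3: (81/64)x^3 + 3x^2 + 3x + 1
image of x^4: -(243/256)x^4 + 4x^3 + 6x^2 + 4x + 1
image of x^5: (729/1024)x^5 + 5x^4 + 10x^3 + 10x^2 + 5x + 1
image of x^6: -(2187/4096)x^6 + 6x^5 + 15x^4 + 20x^3 + 15x^2 + 6x + 1
the matrix is upper triangular; its diagonal is (-3, 9/4, -27/16, 81/64, -243/256, 729/1024, -2187/4096)
for a triangular matrix the eigenvalues are the diagonal entries, with algebraic multiplicity their repetition count


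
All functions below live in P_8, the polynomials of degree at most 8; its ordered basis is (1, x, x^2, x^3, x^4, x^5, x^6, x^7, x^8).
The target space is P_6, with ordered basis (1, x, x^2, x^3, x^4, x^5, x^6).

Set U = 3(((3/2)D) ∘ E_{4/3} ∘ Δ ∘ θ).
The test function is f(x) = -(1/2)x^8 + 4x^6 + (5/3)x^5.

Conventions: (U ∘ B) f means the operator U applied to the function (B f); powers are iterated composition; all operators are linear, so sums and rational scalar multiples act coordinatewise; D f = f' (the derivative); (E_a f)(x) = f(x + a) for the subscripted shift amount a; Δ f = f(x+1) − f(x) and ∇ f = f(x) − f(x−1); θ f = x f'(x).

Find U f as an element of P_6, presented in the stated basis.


the image equals g(x) = -1008x^6 - 11088x^5 - 48840x^4 - (326870/3)x^3 - (375977/3)x^2 - (571154/9)x - 987065/162

θ f = -4x^8 + 24x^6 + (25/3)x^5
Δ θ f = -32x^7 - 112x^6 - 80x^5 + (365/3)x^4 + (1018/3)x^3 + (994/3)x^2 + (461/3)x + 85/3
E_{4/3} Δ θ f = -32x^7 - (1232/3)x^6 - (6512/3)x^5 - (163435/27)x^4 - (751954/81)x^3 - (571154/81)x^2 - (987065/729)x + 1760521/2187
D (E_{4/3} ∘ Δ ∘ θ) f = -224x^6 - 2464x^5 - (32560/3)x^4 - (653740/27)x^3 - (751954/27)x^2 - (1142308/81)x - 987065/729
((3/2)D) (E_{4/3} ∘ Δ ∘ θ) f = -336x^6 - 3696x^5 - 16280x^4 - (326870/9)x^3 - (375977/9)x^2 - (571154/27)x - 987065/486
(3(((3/2)D) ∘ E_{4/3} ∘ Δ ∘ θ)) f = -1008x^6 - 11088x^5 - 48840x^4 - (326870/3)x^3 - (375977/3)x^2 - (571154/9)x - 987065/162


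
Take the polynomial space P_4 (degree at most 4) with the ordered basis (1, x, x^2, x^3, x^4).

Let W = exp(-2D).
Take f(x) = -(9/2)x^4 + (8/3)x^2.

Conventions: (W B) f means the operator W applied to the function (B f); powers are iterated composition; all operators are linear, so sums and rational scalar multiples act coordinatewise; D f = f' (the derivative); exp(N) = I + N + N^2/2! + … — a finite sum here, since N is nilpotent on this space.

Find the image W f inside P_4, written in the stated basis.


order-1 term: 36x^3 - (32/3)x
order-2 term: -108x^2 + 32/3
order-3 term: 144x
order-4 term: -72
the series for exp(-2D) f terminates at order 4
exp(-2D) f = -(9/2)x^4 + 36x^3 - (316/3)x^2 + (400/3)x - 184/3

the result is g(x) = -(9/2)x^4 + 36x^3 - (316/3)x^2 + (400/3)x - 184/3


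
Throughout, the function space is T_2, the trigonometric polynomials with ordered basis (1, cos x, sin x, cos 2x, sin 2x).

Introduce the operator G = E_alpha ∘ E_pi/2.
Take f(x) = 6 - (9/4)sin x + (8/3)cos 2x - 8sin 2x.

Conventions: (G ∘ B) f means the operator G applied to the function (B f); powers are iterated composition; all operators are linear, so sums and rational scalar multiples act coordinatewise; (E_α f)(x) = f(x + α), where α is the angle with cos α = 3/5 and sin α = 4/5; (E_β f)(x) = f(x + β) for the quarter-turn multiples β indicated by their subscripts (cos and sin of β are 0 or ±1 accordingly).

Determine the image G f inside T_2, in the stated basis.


E_pi/2 f = 6 - (9/4)cos x - (8/3)cos 2x + 8sin 2x
E_alpha E_pi/2 f = 6 - (27/20)cos x + (9/5)sin x + (632/75)cos 2x + (8/25)sin 2x

the image equals g(x) = 6 - (27/20)cos x + (9/5)sin x + (632/75)cos 2x + (8/25)sin 2x


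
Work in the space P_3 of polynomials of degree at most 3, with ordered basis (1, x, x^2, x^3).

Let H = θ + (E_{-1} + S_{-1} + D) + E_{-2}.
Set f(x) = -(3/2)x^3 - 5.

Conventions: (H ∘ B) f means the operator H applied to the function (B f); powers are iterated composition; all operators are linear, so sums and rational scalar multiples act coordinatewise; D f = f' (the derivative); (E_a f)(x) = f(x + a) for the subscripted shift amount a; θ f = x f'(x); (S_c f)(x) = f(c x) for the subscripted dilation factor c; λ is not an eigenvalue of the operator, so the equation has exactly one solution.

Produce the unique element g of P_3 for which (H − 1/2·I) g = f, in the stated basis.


the result is g(x) = -(3/7)x^3 - (4/7)x^2 + (58/21)x - 4/21

write g with unknown coordinates in the stated basis and equate coefficients in (H − 1/2·I) g = f
solving from the highest basis element down gives g = -(3/7)x^3 - (4/7)x^2 + (58/21)x - 4/21
check: H g = -(12/7)x^3 - (2/7)x^2 + (29/21)x - 107/21
so H g − 1/2·g = -(3/2)x^3 - 5 = f ✓


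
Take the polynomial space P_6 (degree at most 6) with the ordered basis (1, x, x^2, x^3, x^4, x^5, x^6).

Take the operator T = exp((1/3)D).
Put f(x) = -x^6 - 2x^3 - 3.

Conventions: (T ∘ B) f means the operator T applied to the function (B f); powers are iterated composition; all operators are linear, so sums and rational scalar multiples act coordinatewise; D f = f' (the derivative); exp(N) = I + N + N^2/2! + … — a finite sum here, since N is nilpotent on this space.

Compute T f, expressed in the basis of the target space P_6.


the image equals g(x) = -x^6 - 2x^5 - (5/3)x^4 - (74/27)x^3 - (59/27)x^2 - (56/81)x - 2242/729

order-1 term: -2x^5 - 2x^2
order-2 term: -(5/3)x^4 - (2/3)x
order-3 term: -(20/27)x^3 - 2/27
order-4 term: -(5/27)x^2
order-5 term: -(2/81)x
order-6 term: -1/729
the series for exp((1/3)D) f terminates at order 6
exp((1/3)D) f = -x^6 - 2x^5 - (5/3)x^4 - (74/27)x^3 - (59/27)x^2 - (56/81)x - 2242/729


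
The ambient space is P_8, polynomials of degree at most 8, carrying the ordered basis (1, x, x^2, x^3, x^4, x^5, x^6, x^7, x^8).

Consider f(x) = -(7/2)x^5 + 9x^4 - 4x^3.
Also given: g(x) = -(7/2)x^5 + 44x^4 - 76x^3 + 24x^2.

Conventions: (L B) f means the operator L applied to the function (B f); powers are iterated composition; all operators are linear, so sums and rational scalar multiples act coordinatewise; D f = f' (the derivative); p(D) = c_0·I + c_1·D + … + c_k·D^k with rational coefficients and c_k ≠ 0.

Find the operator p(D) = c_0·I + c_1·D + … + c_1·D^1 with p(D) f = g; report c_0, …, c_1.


D^0 f = -(7/2)x^5 + 9x^4 - 4x^3
D^1 f = -(35/2)x^4 + 36x^3 - 12x^2
matching coefficients of g against c_0 f + c_1 Df + … from the top degree down determines the c_i
solution: c_0 = 1, c_1 = -2

c_0 = 1, c_1 = -2


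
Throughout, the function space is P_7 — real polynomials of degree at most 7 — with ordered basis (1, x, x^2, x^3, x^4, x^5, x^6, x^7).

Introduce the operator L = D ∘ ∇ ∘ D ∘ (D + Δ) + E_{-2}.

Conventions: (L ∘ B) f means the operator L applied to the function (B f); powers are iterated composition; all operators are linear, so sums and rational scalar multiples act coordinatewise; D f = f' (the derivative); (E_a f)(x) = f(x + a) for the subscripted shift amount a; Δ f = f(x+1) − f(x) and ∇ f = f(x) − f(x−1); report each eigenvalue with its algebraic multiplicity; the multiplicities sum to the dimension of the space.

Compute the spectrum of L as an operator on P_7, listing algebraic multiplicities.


image of 1: 1
image of x: x - 2
image of x^2: x^2 - 4x + 4
image of x^3: x^3 - 6x^2 + 12x - 8
image of x^4: x^4 - 8x^3 + 24x^2 - 32x + 64
image of x^5: x^5 - 10x^4 + 40x^3 - 80x^2 + 320x - 92
image of x^6: x^6 - 12x^5 + 60x^4 - 160x^3 + 960x^2 - 552x + 244
image of x^7: x^7 - 14x^6 + 84x^5 - 280x^4 + 2240x^3 - 1932x^2 + 1708x - 338
the matrix is upper triangular; its diagonal is (1, 1, 1, 1, 1, 1, 1, 1)
for a triangular matrix the eigenvalues are the diagonal entries, with algebraic multiplicity their repetition count

λ = 1 (multiplicity 8)


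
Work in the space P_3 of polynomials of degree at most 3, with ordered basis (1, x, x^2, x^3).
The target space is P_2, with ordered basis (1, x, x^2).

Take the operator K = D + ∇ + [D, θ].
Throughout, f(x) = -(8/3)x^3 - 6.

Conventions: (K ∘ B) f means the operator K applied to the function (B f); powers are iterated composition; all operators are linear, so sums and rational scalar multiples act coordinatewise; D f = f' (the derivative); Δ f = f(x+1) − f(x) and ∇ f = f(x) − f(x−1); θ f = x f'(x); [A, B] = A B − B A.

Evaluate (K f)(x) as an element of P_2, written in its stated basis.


D f = -8x^2
∇ f = -8x^2 + 8x - 8/3
θ f = -8x^3
D θ f = -24x^2
D f = -8x^2
θ D f = -16x^2
[D, θ] f = -8x^2
(D + ∇ + [D, θ]) f = -24x^2 + 8x - 8/3

g(x) = -24x^2 + 8x - 8/3


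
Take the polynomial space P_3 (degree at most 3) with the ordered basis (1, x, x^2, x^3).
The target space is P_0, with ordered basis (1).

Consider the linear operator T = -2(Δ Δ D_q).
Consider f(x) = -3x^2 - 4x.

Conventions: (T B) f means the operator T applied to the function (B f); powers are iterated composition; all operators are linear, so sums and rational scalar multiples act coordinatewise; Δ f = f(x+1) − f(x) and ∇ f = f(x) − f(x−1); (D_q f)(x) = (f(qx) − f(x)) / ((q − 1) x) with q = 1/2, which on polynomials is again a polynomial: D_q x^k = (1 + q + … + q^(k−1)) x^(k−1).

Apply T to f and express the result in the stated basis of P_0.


g(x) = 0

D_q f = -(9/2)x - 4
Δ D_q f = -9/2
Δ Δ D_q f = 0
(-2(Δ Δ D_q)) f = 0


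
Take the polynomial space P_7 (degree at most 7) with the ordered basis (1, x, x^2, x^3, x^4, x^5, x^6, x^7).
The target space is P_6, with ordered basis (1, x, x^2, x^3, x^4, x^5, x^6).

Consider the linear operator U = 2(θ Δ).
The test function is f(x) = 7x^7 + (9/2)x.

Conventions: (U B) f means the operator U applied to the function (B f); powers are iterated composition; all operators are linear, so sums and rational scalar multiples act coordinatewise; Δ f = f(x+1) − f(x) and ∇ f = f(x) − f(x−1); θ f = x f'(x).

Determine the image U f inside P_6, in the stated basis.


Δ f = 49x^6 + 147x^5 + 245x^4 + 245x^3 + 147x^2 + 49x + 23/2
θ Δ f = 294x^6 + 735x^5 + 980x^4 + 735x^3 + 294x^2 + 49x
(2(θ Δ)) f = 588x^6 + 1470x^5 + 1960x^4 + 1470x^3 + 588x^2 + 98x

the image equals g(x) = 588x^6 + 1470x^5 + 1960x^4 + 1470x^3 + 588x^2 + 98x


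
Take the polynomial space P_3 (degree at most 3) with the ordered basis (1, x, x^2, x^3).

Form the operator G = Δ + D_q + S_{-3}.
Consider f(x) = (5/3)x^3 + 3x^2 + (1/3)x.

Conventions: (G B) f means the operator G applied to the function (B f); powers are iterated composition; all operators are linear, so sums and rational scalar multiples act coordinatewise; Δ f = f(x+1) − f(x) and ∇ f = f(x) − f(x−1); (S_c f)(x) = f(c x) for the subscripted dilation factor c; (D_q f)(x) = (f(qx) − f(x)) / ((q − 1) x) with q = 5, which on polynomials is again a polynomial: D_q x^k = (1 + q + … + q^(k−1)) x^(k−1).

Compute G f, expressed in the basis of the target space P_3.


Δ f = 5x^2 + 11x + 5
D_q f = (155/3)x^2 + 18x + 1/3
S_{-3} f = -45x^3 + 27x^2 - x
(Δ + D_q + S_{-3}) f = -45x^3 + (251/3)x^2 + 28x + 16/3

g(x) = -45x^3 + (251/3)x^2 + 28x + 16/3


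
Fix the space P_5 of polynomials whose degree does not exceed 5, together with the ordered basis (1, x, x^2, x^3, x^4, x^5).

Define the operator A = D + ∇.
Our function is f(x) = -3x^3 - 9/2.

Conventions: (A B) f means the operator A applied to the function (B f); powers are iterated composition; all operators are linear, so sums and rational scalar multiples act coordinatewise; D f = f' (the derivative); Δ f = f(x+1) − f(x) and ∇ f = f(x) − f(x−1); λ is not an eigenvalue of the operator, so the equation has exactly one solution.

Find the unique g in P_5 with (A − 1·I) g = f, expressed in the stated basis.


the result is g(x) = 3x^3 + 18x^2 + 63x + 231/2

write g with unknown coordinates in the stated basis and equate coefficients in (A − 1·I) g = f
solving from the highest basis element down gives g = 3x^3 + 18x^2 + 63x + 231/2
check: A g = 18x^2 + 63x + 111
so A g − 1·g = -3x^3 - 9/2 = f ✓


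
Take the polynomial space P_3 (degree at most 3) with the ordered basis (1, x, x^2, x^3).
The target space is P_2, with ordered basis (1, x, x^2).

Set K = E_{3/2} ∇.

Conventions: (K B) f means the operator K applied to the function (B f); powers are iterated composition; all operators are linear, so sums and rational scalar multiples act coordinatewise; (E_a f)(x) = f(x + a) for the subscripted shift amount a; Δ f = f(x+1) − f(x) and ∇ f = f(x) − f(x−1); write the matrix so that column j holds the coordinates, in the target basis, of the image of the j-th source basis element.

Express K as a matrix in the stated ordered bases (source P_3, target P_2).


the matrix is [[0, 1, 2, 13/4]; [0, 0, 2, 6]; [0, 0, 0, 3]] (rows listed top to bottom)

image of 1: 0
image of x: 1
image of x^2: 2x + 2
image of x^3: 3x^2 + 6x + 13/4
each image's coordinates form column j of the matrix


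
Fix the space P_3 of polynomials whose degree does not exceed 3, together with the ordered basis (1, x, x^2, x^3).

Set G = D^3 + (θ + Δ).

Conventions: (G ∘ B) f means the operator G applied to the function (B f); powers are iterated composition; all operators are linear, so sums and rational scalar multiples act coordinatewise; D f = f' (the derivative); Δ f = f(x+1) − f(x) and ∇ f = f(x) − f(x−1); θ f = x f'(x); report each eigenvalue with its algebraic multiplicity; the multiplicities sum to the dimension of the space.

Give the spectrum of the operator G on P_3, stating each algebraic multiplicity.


λ = 0 (multiplicity 1), λ = 1 (multiplicity 1), λ = 2 (multiplicity 1), λ = 3 (multiplicity 1)

image of 1: 0
image of x: x + 1
image of x^2: 2x^2 + 2x + 1
image of x^3: 3x^3 + 3x^2 + 3x + 7
the matrix is upper triangular; its diagonal is (0, 1, 2, 3)
for a triangular matrix the eigenvalues are the diagonal entries, with algebraic multiplicity their repetition count


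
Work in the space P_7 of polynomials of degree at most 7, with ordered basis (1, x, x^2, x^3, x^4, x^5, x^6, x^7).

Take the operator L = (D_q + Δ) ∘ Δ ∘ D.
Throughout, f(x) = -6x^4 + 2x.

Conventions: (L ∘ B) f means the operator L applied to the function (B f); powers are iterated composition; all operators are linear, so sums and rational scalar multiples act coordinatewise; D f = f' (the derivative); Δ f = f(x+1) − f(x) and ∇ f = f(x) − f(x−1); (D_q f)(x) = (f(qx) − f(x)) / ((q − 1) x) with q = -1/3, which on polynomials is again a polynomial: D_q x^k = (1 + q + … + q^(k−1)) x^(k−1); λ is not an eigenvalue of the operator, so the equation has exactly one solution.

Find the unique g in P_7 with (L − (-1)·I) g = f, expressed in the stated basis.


write g with unknown coordinates in the stated basis and equate coefficients in (L − (-1)·I) g = f
solving from the highest basis element down gives g = -6x^4 + 194x + 216
check: L g = -192x - 216
so L g − (-1)·g = -6x^4 + 2x = f ✓

g(x) = -6x^4 + 194x + 216


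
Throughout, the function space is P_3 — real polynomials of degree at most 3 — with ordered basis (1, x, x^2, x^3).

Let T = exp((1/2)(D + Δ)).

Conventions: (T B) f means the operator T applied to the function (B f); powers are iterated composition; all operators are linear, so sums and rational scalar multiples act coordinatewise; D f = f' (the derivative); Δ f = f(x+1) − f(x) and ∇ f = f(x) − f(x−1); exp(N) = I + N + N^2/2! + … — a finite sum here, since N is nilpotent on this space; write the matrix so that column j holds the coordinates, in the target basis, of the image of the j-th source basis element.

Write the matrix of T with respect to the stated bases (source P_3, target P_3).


image of 1: 1
image of x: x + 1
image of x^2: x^2 + 2x + 3/2
image of x^3: x^3 + 3x^2 + (9/2)x + 3
each image's coordinates form column j of the matrix

the matrix is [[1, 1, 3/2, 3]; [0, 1, 2, 9/2]; [0, 0, 1, 3]; [0, 0, 0, 1]] (rows listed top to bottom)


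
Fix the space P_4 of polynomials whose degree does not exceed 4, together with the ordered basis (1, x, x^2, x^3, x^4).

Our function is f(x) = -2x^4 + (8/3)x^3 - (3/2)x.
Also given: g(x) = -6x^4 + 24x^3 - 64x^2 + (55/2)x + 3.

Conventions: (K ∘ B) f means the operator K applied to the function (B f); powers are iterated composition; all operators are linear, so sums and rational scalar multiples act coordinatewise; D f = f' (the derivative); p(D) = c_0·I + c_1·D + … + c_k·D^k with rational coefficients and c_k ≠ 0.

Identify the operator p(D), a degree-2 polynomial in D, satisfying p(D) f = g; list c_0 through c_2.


p(D) = 3·I − 2·D + 2·D^2, i.e. c_0 = 3, c_1 = -2, c_2 = 2

D^0 f = -2x^4 + (8/3)x^3 - (3/2)x
D^1 f = -8x^3 + 8x^2 - 3/2
D^2 f = -24x^2 + 16x
matching coefficients of g against c_0 f + c_1 Df + … from the top degree down determines the c_i
solution: c_0 = 3, c_1 = -2, c_2 = 2


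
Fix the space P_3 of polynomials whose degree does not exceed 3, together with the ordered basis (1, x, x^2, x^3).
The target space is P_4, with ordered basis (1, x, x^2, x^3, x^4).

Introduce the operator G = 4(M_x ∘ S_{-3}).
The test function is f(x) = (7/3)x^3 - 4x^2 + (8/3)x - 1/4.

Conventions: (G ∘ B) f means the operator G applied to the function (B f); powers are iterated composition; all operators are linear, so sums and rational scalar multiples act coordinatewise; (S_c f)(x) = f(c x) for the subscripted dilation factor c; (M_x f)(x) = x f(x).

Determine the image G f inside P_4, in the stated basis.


g(x) = -252x^4 - 144x^3 - 32x^2 - x

S_{-3} f = -63x^3 - 36x^2 - 8x - 1/4
M_x S_{-3} f = -63x^4 - 36x^3 - 8x^2 - (1/4)x
(4(M_x ∘ S_{-3})) f = -252x^4 - 144x^3 - 32x^2 - x


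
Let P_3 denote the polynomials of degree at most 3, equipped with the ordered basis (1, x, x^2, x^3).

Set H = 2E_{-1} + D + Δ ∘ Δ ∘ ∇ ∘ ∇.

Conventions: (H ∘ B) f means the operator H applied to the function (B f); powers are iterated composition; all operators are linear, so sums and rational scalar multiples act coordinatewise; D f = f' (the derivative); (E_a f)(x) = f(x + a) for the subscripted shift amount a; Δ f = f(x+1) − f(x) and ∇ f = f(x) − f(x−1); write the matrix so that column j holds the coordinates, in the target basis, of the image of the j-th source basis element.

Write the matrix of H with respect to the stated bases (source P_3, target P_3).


the matrix is [[2, -1, 2, -2]; [0, 2, -2, 6]; [0, 0, 2, -3]; [0, 0, 0, 2]] (rows listed top to bottom)

image of 1: 2
image of x: 2x - 1
image of x^2: 2x^2 - 2x + 2
image of x^3: 2x^3 - 3x^2 + 6x - 2
each image's coordinates form column j of the matrix


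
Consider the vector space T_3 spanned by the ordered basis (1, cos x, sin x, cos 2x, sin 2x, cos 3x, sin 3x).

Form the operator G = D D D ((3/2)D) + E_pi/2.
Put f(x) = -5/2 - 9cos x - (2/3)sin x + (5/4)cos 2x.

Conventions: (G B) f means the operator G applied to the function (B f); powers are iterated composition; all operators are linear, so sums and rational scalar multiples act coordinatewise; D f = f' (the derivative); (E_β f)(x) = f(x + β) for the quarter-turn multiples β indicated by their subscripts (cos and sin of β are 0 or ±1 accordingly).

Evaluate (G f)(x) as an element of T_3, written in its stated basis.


D f = -(2/3)cos x + 9sin x - (5/2)sin 2x
((3/2)D) f = -cos x + (27/2)sin x - (15/4)sin 2x
D ((3/2)D) f = (27/2)cos x + sin x - (15/2)cos 2x
D (D ((3/2)D)) f = cos x - (27/2)sin x + 15sin 2x
D D (D ((3/2)D)) f = -(27/2)cos x - sin x + 30cos 2x
E_pi/2 f = -5/2 - (2/3)cos x + 9sin x - (5/4)cos 2x
(D D D ((3/2)D) + E_pi/2) f = -5/2 - (85/6)cos x + 8sin x + (115/4)cos 2x

the result is g(x) = -5/2 - (85/6)cos x + 8sin x + (115/4)cos 2x


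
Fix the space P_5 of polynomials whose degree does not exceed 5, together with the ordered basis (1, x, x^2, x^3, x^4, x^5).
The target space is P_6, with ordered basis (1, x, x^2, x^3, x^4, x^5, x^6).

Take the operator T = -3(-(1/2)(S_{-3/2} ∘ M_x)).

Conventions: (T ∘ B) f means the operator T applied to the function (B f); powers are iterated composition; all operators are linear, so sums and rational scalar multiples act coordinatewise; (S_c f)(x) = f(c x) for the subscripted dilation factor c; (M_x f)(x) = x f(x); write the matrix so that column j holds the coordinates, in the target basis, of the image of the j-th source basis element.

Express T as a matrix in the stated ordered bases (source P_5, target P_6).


the matrix is [[0, 0, 0, 0, 0, 0]; [-9/4, 0, 0, 0, 0, 0]; [0, 27/8, 0, 0, 0, 0]; [0, 0, -81/16, 0, 0, 0]; [0, 0, 0, 243/32, 0, 0]; [0, 0, 0, 0, -729/64, 0]; [0, 0, 0, 0, 0, 2187/128]] (rows listed top to bottom)

image of 1: -(9/4)x
image of x: (27/8)x^2
image of x^2: -(81/16)x^3
image of x^3: (243/32)x^4
image of x^4: -(729/64)x^5
image of x^5: (2187/128)x^6
each image's coordinates form column j of the matrix


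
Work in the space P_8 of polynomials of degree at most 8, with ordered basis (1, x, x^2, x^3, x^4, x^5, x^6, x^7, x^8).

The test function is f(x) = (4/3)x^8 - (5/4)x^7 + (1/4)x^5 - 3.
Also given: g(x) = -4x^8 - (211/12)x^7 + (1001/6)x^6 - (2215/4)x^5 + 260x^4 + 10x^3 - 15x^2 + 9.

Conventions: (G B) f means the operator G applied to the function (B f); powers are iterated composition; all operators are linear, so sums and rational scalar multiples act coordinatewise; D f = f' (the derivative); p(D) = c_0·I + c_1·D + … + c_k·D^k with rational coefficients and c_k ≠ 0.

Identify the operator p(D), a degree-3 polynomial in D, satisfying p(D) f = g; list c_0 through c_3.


c_0 = -3, c_1 = -2, c_2 = 2, c_3 = -1

D^0 f = (4/3)x^8 - (5/4)x^7 + (1/4)x^5 - 3
D^1 f = (32/3)x^7 - (35/4)x^6 + (5/4)x^4
D^2 f = (224/3)x^6 - (105/2)x^5 + 5x^3
D^3 f = 448x^5 - (525/2)x^4 + 15x^2
matching coefficients of g against c_0 f + c_1 Df + … from the top degree down determines the c_i
solution: c_0 = -3, c_1 = -2, c_2 = 2, c_3 = -1


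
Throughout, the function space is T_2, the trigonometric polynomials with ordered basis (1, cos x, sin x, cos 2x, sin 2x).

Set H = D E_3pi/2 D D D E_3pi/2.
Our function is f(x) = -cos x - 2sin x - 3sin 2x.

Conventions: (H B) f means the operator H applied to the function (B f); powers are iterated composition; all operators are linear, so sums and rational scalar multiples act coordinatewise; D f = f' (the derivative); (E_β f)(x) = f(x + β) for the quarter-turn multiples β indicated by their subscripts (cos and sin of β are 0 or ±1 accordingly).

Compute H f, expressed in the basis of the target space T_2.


E_3pi/2 f = 2cos x - sin x + 3sin 2x
D E_3pi/2 f = -cos x - 2sin x + 6cos 2x
D D E_3pi/2 f = -2cos x + sin x - 12sin 2x
D (D D E_3pi/2) f = cos x + 2sin x - 24cos 2x
E_3pi/2 D (D D E_3pi/2) f = -2cos x + sin x + 24cos 2x
D (E_3pi/2 D) (D D E_3pi/2) f = cos x + 2sin x - 48sin 2x

the result is g(x) = cos x + 2sin x - 48sin 2x


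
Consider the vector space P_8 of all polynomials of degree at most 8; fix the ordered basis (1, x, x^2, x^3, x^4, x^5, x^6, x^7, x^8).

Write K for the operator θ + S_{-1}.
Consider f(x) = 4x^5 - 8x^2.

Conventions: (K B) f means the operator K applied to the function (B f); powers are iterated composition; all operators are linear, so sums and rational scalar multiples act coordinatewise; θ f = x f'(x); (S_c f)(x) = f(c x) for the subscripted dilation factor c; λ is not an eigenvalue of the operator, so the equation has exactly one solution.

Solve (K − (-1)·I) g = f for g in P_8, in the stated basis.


write g with unknown coordinates in the stated basis and equate coefficients in (K − (-1)·I) g = f
solving from the highest basis element down gives g = (4/5)x^5 - 2x^2
check: K g = (16/5)x^5 - 6x^2
so K g − (-1)·g = 4x^5 - 8x^2 = f ✓

the result is g(x) = (4/5)x^5 - 2x^2


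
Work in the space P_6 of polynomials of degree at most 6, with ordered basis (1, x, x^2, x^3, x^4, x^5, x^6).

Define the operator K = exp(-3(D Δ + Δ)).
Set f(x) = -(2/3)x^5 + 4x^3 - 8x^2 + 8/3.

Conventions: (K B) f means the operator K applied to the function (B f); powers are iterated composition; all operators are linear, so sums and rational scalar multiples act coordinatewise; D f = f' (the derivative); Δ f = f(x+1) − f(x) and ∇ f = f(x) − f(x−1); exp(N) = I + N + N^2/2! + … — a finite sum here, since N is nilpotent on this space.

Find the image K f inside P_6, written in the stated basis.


order-1 term: 10x^4 + 60x^3 + 44x^2 - 10x + 36
order-2 term: -60x^3 - 540x^2 - 1182x - 618
order-3 term: 180x^2 + 1620x + 3042
order-4 term: -270x - 1620
order-5 term: 162
the series for exp(-3(D Δ + Δ)) f terminates at order 5
exp(-3(D Δ + Δ)) f = -(2/3)x^5 + 10x^4 + 4x^3 - 324x^2 + 158x + 3014/3

the image equals g(x) = -(2/3)x^5 + 10x^4 + 4x^3 - 324x^2 + 158x + 3014/3


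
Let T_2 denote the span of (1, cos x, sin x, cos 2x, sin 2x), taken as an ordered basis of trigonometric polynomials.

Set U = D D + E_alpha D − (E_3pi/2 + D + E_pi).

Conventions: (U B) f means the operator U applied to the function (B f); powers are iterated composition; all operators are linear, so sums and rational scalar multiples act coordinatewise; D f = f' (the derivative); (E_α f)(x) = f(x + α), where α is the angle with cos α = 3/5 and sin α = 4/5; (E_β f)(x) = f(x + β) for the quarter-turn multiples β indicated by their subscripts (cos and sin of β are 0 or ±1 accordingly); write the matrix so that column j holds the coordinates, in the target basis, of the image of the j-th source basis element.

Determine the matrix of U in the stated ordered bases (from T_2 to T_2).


the matrix is [[-2, 0, 0, 0, 0]; [0, -4/5, 3/5, 0, 0]; [0, -3/5, -4/5, 0, 0]; [0, 0, 0, -148/25, -64/25]; [0, 0, 0, 64/25, -148/25]] (rows listed top to bottom)

image of 1: -2
image of cos x: -(4/5)cos x - (3/5)sin x
image of sin x: (3/5)cos x - (4/5)sin x
image of cos 2x: -(148/25)cos 2x + (64/25)sin 2x
image of sin 2x: -(64/25)cos 2x - (148/25)sin 2x
each image's coordinates form column j of the matrix
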